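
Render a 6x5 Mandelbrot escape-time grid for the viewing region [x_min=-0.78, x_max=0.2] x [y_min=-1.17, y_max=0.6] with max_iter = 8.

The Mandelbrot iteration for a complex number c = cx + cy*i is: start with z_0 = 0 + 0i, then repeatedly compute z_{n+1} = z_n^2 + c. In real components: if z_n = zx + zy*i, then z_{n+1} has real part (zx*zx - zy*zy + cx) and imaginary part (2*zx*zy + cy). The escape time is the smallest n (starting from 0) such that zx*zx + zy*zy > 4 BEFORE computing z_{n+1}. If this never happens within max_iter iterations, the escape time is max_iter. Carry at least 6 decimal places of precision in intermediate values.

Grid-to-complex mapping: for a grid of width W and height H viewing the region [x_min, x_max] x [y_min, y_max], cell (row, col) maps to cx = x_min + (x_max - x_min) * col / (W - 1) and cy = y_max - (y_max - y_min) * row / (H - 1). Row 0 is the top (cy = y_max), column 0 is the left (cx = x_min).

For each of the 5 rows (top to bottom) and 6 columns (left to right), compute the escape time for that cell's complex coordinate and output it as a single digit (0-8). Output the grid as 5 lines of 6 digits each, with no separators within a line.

Answer: 588888
888888
888888
467886
333433

Derivation:
(row=0, col=0): c = -0.7800 + 0.6000i → escape time 5
(row=0, col=1): c = -0.5840 + 0.6000i → escape time 8
(row=0, col=2): c = -0.3880 + 0.6000i → escape time 8
(row=0, col=3): c = -0.1920 + 0.6000i → escape time 8
(row=0, col=4): c = 0.0040 + 0.6000i → escape time 8
(row=0, col=5): c = 0.2000 + 0.6000i → escape time 8
(row=1, col=0): c = -0.7800 + 0.1575i → escape time 8
(row=1, col=1): c = -0.5840 + 0.1575i → escape time 8
(row=1, col=2): c = -0.3880 + 0.1575i → escape time 8
(row=1, col=3): c = -0.1920 + 0.1575i → escape time 8
(row=1, col=4): c = 0.0040 + 0.1575i → escape time 8
(row=1, col=5): c = 0.2000 + 0.1575i → escape time 8
(row=2, col=0): c = -0.7800 + -0.2850i → escape time 8
(row=2, col=1): c = -0.5840 + -0.2850i → escape time 8
(row=2, col=2): c = -0.3880 + -0.2850i → escape time 8
(row=2, col=3): c = -0.1920 + -0.2850i → escape time 8
(row=2, col=4): c = 0.0040 + -0.2850i → escape time 8
(row=2, col=5): c = 0.2000 + -0.2850i → escape time 8
(row=3, col=0): c = -0.7800 + -0.7275i → escape time 4
(row=3, col=1): c = -0.5840 + -0.7275i → escape time 6
(row=3, col=2): c = -0.3880 + -0.7275i → escape time 7
(row=3, col=3): c = -0.1920 + -0.7275i → escape time 8
(row=3, col=4): c = 0.0040 + -0.7275i → escape time 8
(row=3, col=5): c = 0.2000 + -0.7275i → escape time 6
(row=4, col=0): c = -0.7800 + -1.1700i → escape time 3
(row=4, col=1): c = -0.5840 + -1.1700i → escape time 3
(row=4, col=2): c = -0.3880 + -1.1700i → escape time 3
(row=4, col=3): c = -0.1920 + -1.1700i → escape time 4
(row=4, col=4): c = 0.0040 + -1.1700i → escape time 3
(row=4, col=5): c = 0.2000 + -1.1700i → escape time 3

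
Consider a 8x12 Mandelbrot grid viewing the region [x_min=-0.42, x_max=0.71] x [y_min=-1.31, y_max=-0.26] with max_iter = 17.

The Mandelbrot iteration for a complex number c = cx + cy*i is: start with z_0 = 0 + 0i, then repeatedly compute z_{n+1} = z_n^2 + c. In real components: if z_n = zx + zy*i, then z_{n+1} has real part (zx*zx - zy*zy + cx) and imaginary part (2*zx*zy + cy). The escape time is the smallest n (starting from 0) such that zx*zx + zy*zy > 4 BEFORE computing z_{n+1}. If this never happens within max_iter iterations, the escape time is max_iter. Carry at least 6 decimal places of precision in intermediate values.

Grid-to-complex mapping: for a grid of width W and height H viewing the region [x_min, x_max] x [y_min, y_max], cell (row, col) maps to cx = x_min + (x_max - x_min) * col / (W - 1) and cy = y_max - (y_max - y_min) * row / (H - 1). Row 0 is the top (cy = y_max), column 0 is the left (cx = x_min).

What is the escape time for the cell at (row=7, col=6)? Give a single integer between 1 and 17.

Answer: 3

Derivation:
z_0 = 0 + 0i, c = 0.5486 + -0.9282i
Iter 1: z = 0.5486 + -0.9282i, |z|^2 = 1.1625
Iter 2: z = -0.0120 + -1.9465i, |z|^2 = 3.7891
Iter 3: z = -3.2403 + -0.8814i, |z|^2 = 11.2761
Escaped at iteration 3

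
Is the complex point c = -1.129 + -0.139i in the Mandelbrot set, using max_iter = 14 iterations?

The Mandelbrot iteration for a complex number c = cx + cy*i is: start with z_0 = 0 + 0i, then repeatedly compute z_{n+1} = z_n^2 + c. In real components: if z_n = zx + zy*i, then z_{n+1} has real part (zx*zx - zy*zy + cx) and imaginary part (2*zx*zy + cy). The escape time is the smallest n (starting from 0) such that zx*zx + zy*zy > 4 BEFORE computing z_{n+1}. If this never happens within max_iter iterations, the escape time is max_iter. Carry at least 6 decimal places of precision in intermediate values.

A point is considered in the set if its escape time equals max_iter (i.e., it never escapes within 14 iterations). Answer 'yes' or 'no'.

Answer: yes

Derivation:
z_0 = 0 + 0i, c = -1.1290 + -0.1390i
Iter 1: z = -1.1290 + -0.1390i, |z|^2 = 1.2940
Iter 2: z = 0.1263 + 0.1749i, |z|^2 = 0.0465
Iter 3: z = -1.1436 + -0.0948i, |z|^2 = 1.3169
Iter 4: z = 0.1699 + 0.0779i, |z|^2 = 0.0349
Iter 5: z = -1.1062 + -0.1125i, |z|^2 = 1.2364
Iter 6: z = 0.0820 + 0.1100i, |z|^2 = 0.0188
Iter 7: z = -1.1344 + -0.1210i, |z|^2 = 1.3014
Iter 8: z = 0.1432 + 0.1354i, |z|^2 = 0.0388
Iter 9: z = -1.1268 + -0.1002i, |z|^2 = 1.2798
Iter 10: z = 0.1307 + 0.0869i, |z|^2 = 0.0246
Iter 11: z = -1.1195 + -0.1163i, |z|^2 = 1.2667
Iter 12: z = 0.1107 + 0.1213i, |z|^2 = 0.0270
Iter 13: z = -1.1315 + -0.1121i, |z|^2 = 1.2928
Did not escape in 14 iterations → in set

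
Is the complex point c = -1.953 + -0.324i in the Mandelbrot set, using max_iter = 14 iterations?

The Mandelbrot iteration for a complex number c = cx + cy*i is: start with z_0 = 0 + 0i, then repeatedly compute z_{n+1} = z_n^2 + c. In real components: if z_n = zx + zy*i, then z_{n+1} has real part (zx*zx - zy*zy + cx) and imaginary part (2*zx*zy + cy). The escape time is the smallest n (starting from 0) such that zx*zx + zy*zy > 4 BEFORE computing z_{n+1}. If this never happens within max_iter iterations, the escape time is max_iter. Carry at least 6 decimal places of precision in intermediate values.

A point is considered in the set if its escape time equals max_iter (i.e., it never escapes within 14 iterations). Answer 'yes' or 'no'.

z_0 = 0 + 0i, c = -1.9530 + -0.3240i
Iter 1: z = -1.9530 + -0.3240i, |z|^2 = 3.9192
Iter 2: z = 1.7562 + 0.9415i, |z|^2 = 3.9709
Iter 3: z = 0.2448 + 2.9831i, |z|^2 = 8.9591
Escaped at iteration 3

Answer: no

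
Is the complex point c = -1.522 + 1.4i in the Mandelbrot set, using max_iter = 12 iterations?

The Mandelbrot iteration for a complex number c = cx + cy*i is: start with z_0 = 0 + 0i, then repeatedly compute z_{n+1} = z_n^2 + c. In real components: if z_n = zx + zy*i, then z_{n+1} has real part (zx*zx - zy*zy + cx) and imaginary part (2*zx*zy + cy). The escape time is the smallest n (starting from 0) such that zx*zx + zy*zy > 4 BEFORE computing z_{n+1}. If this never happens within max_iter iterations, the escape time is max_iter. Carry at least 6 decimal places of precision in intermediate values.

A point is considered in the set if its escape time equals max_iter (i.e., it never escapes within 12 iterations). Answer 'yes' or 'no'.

Answer: no

Derivation:
z_0 = 0 + 0i, c = -1.5220 + 1.4000i
Iter 1: z = -1.5220 + 1.4000i, |z|^2 = 4.2765
Escaped at iteration 1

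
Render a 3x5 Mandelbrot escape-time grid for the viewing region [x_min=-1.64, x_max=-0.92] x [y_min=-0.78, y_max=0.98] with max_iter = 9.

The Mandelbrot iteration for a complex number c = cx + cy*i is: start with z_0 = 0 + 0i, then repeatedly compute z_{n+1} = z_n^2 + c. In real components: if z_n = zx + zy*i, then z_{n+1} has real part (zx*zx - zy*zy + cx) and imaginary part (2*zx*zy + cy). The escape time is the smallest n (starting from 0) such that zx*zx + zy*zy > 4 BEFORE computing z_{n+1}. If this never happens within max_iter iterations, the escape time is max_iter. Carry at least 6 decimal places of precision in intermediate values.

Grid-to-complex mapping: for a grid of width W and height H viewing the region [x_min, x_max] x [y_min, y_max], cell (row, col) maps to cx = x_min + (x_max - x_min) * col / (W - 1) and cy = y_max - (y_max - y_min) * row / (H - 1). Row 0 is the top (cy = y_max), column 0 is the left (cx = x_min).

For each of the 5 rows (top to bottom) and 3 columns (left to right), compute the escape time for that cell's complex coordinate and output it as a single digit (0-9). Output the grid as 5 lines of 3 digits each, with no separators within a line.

(row=0, col=0): c = -1.6400 + 0.9800i → escape time 2
(row=0, col=1): c = -1.2800 + 0.9800i → escape time 3
(row=0, col=2): c = -0.9200 + 0.9800i → escape time 3
(row=1, col=0): c = -1.6400 + 0.5400i → escape time 3
(row=1, col=1): c = -1.2800 + 0.5400i → escape time 3
(row=1, col=2): c = -0.9200 + 0.5400i → escape time 5
(row=2, col=0): c = -1.6400 + 0.1000i → escape time 6
(row=2, col=1): c = -1.2800 + 0.1000i → escape time 9
(row=2, col=2): c = -0.9200 + 0.1000i → escape time 9
(row=3, col=0): c = -1.6400 + -0.3400i → escape time 4
(row=3, col=1): c = -1.2800 + -0.3400i → escape time 9
(row=3, col=2): c = -0.9200 + -0.3400i → escape time 8
(row=4, col=0): c = -1.6400 + -0.7800i → escape time 3
(row=4, col=1): c = -1.2800 + -0.7800i → escape time 3
(row=4, col=2): c = -0.9200 + -0.7800i → escape time 4

Answer: 233
335
699
498
334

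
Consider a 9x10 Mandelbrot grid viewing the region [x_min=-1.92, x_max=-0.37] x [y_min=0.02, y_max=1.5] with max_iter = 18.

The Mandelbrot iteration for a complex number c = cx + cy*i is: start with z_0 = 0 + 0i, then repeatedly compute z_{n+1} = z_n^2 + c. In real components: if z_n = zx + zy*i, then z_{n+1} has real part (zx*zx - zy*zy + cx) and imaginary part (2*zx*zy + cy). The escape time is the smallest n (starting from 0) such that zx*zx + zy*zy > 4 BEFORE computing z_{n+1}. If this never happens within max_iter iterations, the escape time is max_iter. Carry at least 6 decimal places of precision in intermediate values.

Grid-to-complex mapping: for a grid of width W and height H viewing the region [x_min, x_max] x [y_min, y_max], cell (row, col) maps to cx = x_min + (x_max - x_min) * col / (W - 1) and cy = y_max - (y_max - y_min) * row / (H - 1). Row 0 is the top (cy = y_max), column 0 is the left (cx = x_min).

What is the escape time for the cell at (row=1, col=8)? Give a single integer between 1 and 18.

z_0 = 0 + 0i, c = -0.3700 + 1.3356i
Iter 1: z = -0.3700 + 1.3356i, |z|^2 = 1.9206
Iter 2: z = -2.0168 + 0.3472i, |z|^2 = 4.1881
Escaped at iteration 2

Answer: 2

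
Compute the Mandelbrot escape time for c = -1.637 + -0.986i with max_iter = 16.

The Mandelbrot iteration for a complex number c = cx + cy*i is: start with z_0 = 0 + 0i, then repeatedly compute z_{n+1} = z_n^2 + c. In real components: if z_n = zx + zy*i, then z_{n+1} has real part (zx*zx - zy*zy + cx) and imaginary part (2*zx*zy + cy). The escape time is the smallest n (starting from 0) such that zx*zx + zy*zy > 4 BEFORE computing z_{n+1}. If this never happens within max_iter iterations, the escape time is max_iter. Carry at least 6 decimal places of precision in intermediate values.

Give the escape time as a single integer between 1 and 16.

Answer: 2

Derivation:
z_0 = 0 + 0i, c = -1.6370 + -0.9860i
Iter 1: z = -1.6370 + -0.9860i, |z|^2 = 3.6520
Iter 2: z = 0.0706 + 2.2422i, |z|^2 = 5.0323
Escaped at iteration 2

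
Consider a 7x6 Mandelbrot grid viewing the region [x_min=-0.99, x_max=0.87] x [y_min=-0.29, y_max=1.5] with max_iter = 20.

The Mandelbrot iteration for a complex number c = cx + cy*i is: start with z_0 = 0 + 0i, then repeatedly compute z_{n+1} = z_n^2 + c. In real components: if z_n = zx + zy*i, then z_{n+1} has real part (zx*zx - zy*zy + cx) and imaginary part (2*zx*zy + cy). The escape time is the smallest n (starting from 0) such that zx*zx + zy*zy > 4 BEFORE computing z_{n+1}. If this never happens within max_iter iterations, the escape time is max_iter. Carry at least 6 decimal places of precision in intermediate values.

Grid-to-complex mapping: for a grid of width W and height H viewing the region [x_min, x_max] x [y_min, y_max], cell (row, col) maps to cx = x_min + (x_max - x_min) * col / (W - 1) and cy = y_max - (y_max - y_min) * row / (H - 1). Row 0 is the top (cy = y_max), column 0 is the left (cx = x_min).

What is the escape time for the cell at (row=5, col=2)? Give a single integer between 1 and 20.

z_0 = 0 + 0i, c = -0.3700 + -0.2900i
Iter 1: z = -0.3700 + -0.2900i, |z|^2 = 0.2210
Iter 2: z = -0.3172 + -0.0754i, |z|^2 = 0.1063
Iter 3: z = -0.2751 + -0.2422i, |z|^2 = 0.1343
Iter 4: z = -0.3530 + -0.1568i, |z|^2 = 0.1492
Iter 5: z = -0.2700 + -0.1793i, |z|^2 = 0.1050
Iter 6: z = -0.3293 + -0.1932i, |z|^2 = 0.1457
Iter 7: z = -0.2989 + -0.1628i, |z|^2 = 0.1158
Iter 8: z = -0.3072 + -0.1927i, |z|^2 = 0.1315
Iter 9: z = -0.3128 + -0.1716i, |z|^2 = 0.1273
Iter 10: z = -0.3016 + -0.1826i, |z|^2 = 0.1243
Iter 11: z = -0.3124 + -0.1798i, |z|^2 = 0.1299
Iter 12: z = -0.3048 + -0.1777i, |z|^2 = 0.1244
Iter 13: z = -0.3087 + -0.1817i, |z|^2 = 0.1283
Iter 14: z = -0.3077 + -0.1778i, |z|^2 = 0.1263
Iter 15: z = -0.3069 + -0.1806i, |z|^2 = 0.1268
Iter 16: z = -0.3084 + -0.1792i, |z|^2 = 0.1272
Iter 17: z = -0.3070 + -0.1795i, |z|^2 = 0.1265
Iter 18: z = -0.3080 + -0.1798i, |z|^2 = 0.1272
Iter 19: z = -0.3075 + -0.1793i, |z|^2 = 0.1267

Answer: 20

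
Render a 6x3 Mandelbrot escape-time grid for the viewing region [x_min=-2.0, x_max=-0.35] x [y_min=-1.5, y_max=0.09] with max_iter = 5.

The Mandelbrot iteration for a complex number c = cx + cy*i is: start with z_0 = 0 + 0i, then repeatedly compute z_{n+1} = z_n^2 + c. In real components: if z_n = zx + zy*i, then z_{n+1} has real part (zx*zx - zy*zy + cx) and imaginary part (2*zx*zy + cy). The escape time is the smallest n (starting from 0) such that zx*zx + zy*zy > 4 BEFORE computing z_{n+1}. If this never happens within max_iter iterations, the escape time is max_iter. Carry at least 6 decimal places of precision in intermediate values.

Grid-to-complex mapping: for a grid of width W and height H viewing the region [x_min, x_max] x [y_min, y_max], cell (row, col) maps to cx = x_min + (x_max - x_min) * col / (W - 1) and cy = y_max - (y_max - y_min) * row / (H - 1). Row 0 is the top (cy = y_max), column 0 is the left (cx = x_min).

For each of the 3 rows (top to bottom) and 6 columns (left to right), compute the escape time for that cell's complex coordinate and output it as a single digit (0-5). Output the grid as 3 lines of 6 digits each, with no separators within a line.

(row=0, col=0): c = -2.0000 + 0.0900i → escape time 1
(row=0, col=1): c = -1.6700 + 0.0900i → escape time 5
(row=0, col=2): c = -1.3400 + 0.0900i → escape time 5
(row=0, col=3): c = -1.0100 + 0.0900i → escape time 5
(row=0, col=4): c = -0.6800 + 0.0900i → escape time 5
(row=0, col=5): c = -0.3500 + 0.0900i → escape time 5
(row=1, col=0): c = -2.0000 + -0.7050i → escape time 1
(row=1, col=1): c = -1.6700 + -0.7050i → escape time 3
(row=1, col=2): c = -1.3400 + -0.7050i → escape time 3
(row=1, col=3): c = -1.0100 + -0.7050i → escape time 4
(row=1, col=4): c = -0.6800 + -0.7050i → escape time 5
(row=1, col=5): c = -0.3500 + -0.7050i → escape time 5
(row=2, col=0): c = -2.0000 + -1.5000i → escape time 1
(row=2, col=1): c = -1.6700 + -1.5000i → escape time 1
(row=2, col=2): c = -1.3400 + -1.5000i → escape time 1
(row=2, col=3): c = -1.0100 + -1.5000i → escape time 2
(row=2, col=4): c = -0.6800 + -1.5000i → escape time 2
(row=2, col=5): c = -0.3500 + -1.5000i → escape time 2

Answer: 155555
133455
111222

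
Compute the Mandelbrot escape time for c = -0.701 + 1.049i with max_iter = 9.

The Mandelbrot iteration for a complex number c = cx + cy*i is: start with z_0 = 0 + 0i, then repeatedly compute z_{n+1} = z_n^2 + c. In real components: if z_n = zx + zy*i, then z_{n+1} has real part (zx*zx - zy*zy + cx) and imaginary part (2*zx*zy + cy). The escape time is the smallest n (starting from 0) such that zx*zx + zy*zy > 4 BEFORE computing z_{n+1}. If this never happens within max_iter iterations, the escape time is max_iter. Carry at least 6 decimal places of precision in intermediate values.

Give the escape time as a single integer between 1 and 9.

z_0 = 0 + 0i, c = -0.7010 + 1.0490i
Iter 1: z = -0.7010 + 1.0490i, |z|^2 = 1.5918
Iter 2: z = -1.3100 + -0.4217i, |z|^2 = 1.8939
Iter 3: z = 0.8373 + 2.1538i, |z|^2 = 5.3401
Escaped at iteration 3

Answer: 3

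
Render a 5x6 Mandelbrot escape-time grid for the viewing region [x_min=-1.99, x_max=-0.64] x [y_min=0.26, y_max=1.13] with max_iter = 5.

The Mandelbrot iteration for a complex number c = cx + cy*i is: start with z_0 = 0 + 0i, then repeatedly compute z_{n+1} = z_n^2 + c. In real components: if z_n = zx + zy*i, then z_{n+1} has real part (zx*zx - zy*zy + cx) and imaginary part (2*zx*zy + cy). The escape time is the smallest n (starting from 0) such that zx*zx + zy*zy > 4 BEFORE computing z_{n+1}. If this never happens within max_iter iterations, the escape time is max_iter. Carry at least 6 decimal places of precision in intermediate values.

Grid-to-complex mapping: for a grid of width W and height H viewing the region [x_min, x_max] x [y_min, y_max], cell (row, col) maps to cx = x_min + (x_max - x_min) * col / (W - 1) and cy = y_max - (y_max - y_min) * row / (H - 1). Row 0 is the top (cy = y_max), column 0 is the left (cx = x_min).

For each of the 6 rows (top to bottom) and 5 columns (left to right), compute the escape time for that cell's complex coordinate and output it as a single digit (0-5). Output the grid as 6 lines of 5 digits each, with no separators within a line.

(row=0, col=0): c = -1.9900 + 1.1300i → escape time 1
(row=0, col=1): c = -1.6525 + 1.1300i → escape time 1
(row=0, col=2): c = -1.3150 + 1.1300i → escape time 2
(row=0, col=3): c = -0.9775 + 1.1300i → escape time 3
(row=0, col=4): c = -0.6400 + 1.1300i → escape time 3
(row=1, col=0): c = -1.9900 + 0.9560i → escape time 1
(row=1, col=1): c = -1.6525 + 0.9560i → escape time 2
(row=1, col=2): c = -1.3150 + 0.9560i → escape time 3
(row=1, col=3): c = -0.9775 + 0.9560i → escape time 3
(row=1, col=4): c = -0.6400 + 0.9560i → escape time 4
(row=2, col=0): c = -1.9900 + 0.7820i → escape time 1
(row=2, col=1): c = -1.6525 + 0.7820i → escape time 3
(row=2, col=2): c = -1.3150 + 0.7820i → escape time 3
(row=2, col=3): c = -0.9775 + 0.7820i → escape time 3
(row=2, col=4): c = -0.6400 + 0.7820i → escape time 4
(row=3, col=0): c = -1.9900 + 0.6080i → escape time 1
(row=3, col=1): c = -1.6525 + 0.6080i → escape time 3
(row=3, col=2): c = -1.3150 + 0.6080i → escape time 3
(row=3, col=3): c = -0.9775 + 0.6080i → escape time 4
(row=3, col=4): c = -0.6400 + 0.6080i → escape time 5
(row=4, col=0): c = -1.9900 + 0.4340i → escape time 1
(row=4, col=1): c = -1.6525 + 0.4340i → escape time 3
(row=4, col=2): c = -1.3150 + 0.4340i → escape time 5
(row=4, col=3): c = -0.9775 + 0.4340i → escape time 5
(row=4, col=4): c = -0.6400 + 0.4340i → escape time 5
(row=5, col=0): c = -1.9900 + 0.2600i → escape time 1
(row=5, col=1): c = -1.6525 + 0.2600i → escape time 4
(row=5, col=2): c = -1.3150 + 0.2600i → escape time 5
(row=5, col=3): c = -0.9775 + 0.2600i → escape time 5
(row=5, col=4): c = -0.6400 + 0.2600i → escape time 5

Answer: 11233
12334
13334
13345
13555
14555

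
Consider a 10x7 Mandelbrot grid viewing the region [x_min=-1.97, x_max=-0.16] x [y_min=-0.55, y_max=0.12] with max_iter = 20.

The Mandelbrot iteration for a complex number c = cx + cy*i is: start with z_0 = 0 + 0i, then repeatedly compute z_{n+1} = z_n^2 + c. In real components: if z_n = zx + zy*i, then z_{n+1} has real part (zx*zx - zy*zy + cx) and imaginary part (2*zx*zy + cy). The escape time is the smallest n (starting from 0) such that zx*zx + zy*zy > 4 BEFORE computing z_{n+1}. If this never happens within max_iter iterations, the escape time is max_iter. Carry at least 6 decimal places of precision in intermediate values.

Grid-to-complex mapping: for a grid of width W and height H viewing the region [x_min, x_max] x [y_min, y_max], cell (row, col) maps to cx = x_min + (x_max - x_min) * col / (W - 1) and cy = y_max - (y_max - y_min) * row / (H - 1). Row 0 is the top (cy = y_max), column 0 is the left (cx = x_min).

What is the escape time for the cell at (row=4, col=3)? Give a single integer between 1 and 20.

Answer: 6

Derivation:
z_0 = 0 + 0i, c = -1.3667 + -0.3267i
Iter 1: z = -1.3667 + -0.3267i, |z|^2 = 1.9745
Iter 2: z = 0.3944 + 0.5662i, |z|^2 = 0.4762
Iter 3: z = -1.5317 + 0.1200i, |z|^2 = 2.3606
Iter 4: z = 0.9651 + -0.6942i, |z|^2 = 1.4133
Iter 5: z = -0.9171 + -1.6666i, |z|^2 = 3.6187
Iter 6: z = -3.3032 + 2.7303i, |z|^2 = 18.3652
Escaped at iteration 6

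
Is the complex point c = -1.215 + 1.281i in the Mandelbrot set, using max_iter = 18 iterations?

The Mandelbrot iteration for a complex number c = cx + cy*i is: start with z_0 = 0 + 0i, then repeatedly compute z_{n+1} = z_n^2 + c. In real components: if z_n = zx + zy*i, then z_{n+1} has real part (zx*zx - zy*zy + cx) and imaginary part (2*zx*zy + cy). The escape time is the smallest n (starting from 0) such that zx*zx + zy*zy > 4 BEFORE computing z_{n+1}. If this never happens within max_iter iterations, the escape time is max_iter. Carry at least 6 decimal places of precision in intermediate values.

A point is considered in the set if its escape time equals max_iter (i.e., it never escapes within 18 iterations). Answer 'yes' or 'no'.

Answer: no

Derivation:
z_0 = 0 + 0i, c = -1.2150 + 1.2810i
Iter 1: z = -1.2150 + 1.2810i, |z|^2 = 3.1172
Iter 2: z = -1.3797 + -1.8318i, |z|^2 = 5.2593
Escaped at iteration 2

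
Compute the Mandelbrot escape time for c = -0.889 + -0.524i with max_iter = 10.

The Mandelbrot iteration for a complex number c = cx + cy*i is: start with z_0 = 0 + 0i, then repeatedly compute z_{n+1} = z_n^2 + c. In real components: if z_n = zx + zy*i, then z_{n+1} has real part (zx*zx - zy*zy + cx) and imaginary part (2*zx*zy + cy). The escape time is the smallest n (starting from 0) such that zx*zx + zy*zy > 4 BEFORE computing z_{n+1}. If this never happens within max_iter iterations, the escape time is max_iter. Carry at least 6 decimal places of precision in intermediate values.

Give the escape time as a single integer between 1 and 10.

z_0 = 0 + 0i, c = -0.8890 + -0.5240i
Iter 1: z = -0.8890 + -0.5240i, |z|^2 = 1.0649
Iter 2: z = -0.3733 + 0.4077i, |z|^2 = 0.3055
Iter 3: z = -0.9159 + -0.8283i, |z|^2 = 1.5250
Iter 4: z = -0.7363 + 0.9933i, |z|^2 = 1.5288
Iter 5: z = -1.3335 + -1.9867i, |z|^2 = 5.7254
Escaped at iteration 5

Answer: 5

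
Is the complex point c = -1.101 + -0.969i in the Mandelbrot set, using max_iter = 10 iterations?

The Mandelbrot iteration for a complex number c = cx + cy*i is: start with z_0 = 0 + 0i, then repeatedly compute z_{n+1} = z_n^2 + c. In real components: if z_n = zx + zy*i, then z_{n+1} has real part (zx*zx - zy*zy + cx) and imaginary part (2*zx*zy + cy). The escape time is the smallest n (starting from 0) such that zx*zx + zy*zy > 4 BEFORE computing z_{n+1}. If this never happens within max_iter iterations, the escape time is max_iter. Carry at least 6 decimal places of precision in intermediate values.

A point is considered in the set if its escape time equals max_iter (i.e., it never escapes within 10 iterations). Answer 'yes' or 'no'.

z_0 = 0 + 0i, c = -1.1010 + -0.9690i
Iter 1: z = -1.1010 + -0.9690i, |z|^2 = 2.1512
Iter 2: z = -0.8278 + 1.1647i, |z|^2 = 2.0418
Iter 3: z = -1.7724 + -2.8972i, |z|^2 = 11.5355
Escaped at iteration 3

Answer: no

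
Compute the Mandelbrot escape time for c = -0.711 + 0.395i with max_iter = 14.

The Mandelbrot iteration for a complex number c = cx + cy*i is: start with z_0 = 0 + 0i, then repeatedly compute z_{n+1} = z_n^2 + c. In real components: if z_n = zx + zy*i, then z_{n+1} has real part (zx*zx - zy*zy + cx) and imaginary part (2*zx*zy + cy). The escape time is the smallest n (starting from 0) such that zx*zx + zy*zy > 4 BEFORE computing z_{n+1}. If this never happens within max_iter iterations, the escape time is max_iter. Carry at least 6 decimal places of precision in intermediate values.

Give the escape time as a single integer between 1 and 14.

Answer: 10

Derivation:
z_0 = 0 + 0i, c = -0.7110 + 0.3950i
Iter 1: z = -0.7110 + 0.3950i, |z|^2 = 0.6615
Iter 2: z = -0.3615 + -0.1667i, |z|^2 = 0.1585
Iter 3: z = -0.6081 + 0.5155i, |z|^2 = 0.6355
Iter 4: z = -0.6070 + -0.2320i, |z|^2 = 0.4222
Iter 5: z = -0.3964 + 0.6766i, |z|^2 = 0.6149
Iter 6: z = -1.0117 + -0.1414i, |z|^2 = 1.0435
Iter 7: z = 0.2925 + 0.6811i, |z|^2 = 0.5494
Iter 8: z = -1.0894 + 0.7934i, |z|^2 = 1.8162
Iter 9: z = -0.1538 + -1.3336i, |z|^2 = 1.8022
Iter 10: z = -2.4659 + 0.8051i, |z|^2 = 6.7289
Escaped at iteration 10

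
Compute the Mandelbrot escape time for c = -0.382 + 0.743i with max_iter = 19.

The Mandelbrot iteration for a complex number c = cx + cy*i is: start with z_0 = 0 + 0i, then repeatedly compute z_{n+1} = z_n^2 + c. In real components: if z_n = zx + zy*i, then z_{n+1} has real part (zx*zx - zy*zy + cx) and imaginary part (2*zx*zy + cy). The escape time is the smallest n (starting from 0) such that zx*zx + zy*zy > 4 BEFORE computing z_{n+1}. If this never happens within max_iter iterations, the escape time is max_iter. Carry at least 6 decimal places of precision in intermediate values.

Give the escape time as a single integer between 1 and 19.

z_0 = 0 + 0i, c = -0.3820 + 0.7430i
Iter 1: z = -0.3820 + 0.7430i, |z|^2 = 0.6980
Iter 2: z = -0.7881 + 0.1753i, |z|^2 = 0.6519
Iter 3: z = 0.2084 + 0.4666i, |z|^2 = 0.2612
Iter 4: z = -0.5563 + 0.9375i, |z|^2 = 1.1883
Iter 5: z = -0.9514 + -0.3000i, |z|^2 = 0.9952
Iter 6: z = 0.4331 + 1.3139i, |z|^2 = 1.9139
Iter 7: z = -1.9207 + 1.8812i, |z|^2 = 7.2280
Escaped at iteration 7

Answer: 7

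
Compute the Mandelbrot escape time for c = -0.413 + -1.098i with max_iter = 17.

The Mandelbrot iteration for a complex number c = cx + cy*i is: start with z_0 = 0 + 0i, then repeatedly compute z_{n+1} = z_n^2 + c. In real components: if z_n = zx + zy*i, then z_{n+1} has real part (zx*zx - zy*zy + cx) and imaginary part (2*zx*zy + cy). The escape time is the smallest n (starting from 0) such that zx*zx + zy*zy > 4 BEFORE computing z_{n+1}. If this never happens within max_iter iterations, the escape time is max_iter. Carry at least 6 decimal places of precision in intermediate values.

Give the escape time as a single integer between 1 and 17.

z_0 = 0 + 0i, c = -0.4130 + -1.0980i
Iter 1: z = -0.4130 + -1.0980i, |z|^2 = 1.3762
Iter 2: z = -1.4480 + -0.1911i, |z|^2 = 2.1333
Iter 3: z = 1.6473 + -0.5447i, |z|^2 = 3.0103
Iter 4: z = 2.0039 + -2.8926i, |z|^2 = 12.3827
Escaped at iteration 4

Answer: 4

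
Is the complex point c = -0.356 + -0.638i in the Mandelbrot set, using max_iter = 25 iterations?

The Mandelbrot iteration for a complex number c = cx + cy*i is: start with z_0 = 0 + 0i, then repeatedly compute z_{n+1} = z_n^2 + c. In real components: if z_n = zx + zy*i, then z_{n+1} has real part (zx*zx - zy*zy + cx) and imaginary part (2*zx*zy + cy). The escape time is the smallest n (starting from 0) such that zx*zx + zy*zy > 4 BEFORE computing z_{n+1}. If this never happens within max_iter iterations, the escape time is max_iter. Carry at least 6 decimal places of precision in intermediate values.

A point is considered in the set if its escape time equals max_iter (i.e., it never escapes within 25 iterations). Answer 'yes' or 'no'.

z_0 = 0 + 0i, c = -0.3560 + -0.6380i
Iter 1: z = -0.3560 + -0.6380i, |z|^2 = 0.5338
Iter 2: z = -0.6363 + -0.1837i, |z|^2 = 0.4386
Iter 3: z = 0.0151 + -0.4042i, |z|^2 = 0.1636
Iter 4: z = -0.5191 + -0.6502i, |z|^2 = 0.6923
Iter 5: z = -0.5093 + 0.0371i, |z|^2 = 0.2608
Iter 6: z = -0.0980 + -0.6758i, |z|^2 = 0.4663
Iter 7: z = -0.8031 + -0.5056i, |z|^2 = 0.9005
Iter 8: z = 0.0333 + 0.1740i, |z|^2 = 0.0314
Iter 9: z = -0.3852 + -0.6264i, |z|^2 = 0.5407
Iter 10: z = -0.6000 + -0.1555i, |z|^2 = 0.3842
Iter 11: z = -0.0202 + -0.4515i, |z|^2 = 0.2042
Iter 12: z = -0.5594 + -0.6198i, |z|^2 = 0.6971
Iter 13: z = -0.4272 + 0.0554i, |z|^2 = 0.1856
Iter 14: z = -0.1766 + -0.6854i, |z|^2 = 0.5009
Iter 15: z = -0.7946 + -0.3960i, |z|^2 = 0.7881
Iter 16: z = 0.1185 + -0.0087i, |z|^2 = 0.0141
Iter 17: z = -0.3420 + -0.6401i, |z|^2 = 0.5267
Iter 18: z = -0.6487 + -0.2002i, |z|^2 = 0.4609
Iter 19: z = 0.0247 + -0.3783i, |z|^2 = 0.1437
Iter 20: z = -0.4985 + -0.6567i, |z|^2 = 0.6798
Iter 21: z = -0.5388 + 0.0168i, |z|^2 = 0.2906
Iter 22: z = -0.0660 + -0.6561i, |z|^2 = 0.4348
Iter 23: z = -0.7821 + -0.5514i, |z|^2 = 0.9157
Iter 24: z = -0.0484 + 0.2245i, |z|^2 = 0.0527
Did not escape in 25 iterations → in set

Answer: yes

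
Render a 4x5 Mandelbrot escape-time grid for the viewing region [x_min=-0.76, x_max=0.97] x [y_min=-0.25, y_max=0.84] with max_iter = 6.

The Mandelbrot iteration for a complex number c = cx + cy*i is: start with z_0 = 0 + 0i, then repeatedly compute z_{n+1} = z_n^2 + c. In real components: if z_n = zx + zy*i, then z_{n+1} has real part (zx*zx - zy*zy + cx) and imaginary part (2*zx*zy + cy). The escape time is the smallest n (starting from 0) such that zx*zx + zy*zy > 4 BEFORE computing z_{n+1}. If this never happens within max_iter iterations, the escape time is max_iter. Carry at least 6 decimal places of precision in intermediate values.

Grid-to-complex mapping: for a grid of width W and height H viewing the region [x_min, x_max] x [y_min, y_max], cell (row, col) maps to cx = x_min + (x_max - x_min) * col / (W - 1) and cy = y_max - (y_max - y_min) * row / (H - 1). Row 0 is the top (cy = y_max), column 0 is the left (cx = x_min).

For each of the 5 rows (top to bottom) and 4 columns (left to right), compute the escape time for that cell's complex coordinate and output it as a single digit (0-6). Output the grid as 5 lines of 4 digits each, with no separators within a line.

Answer: 4642
6662
6662
6663
6663

Derivation:
(row=0, col=0): c = -0.7600 + 0.8400i → escape time 4
(row=0, col=1): c = -0.1833 + 0.8400i → escape time 6
(row=0, col=2): c = 0.3933 + 0.8400i → escape time 4
(row=0, col=3): c = 0.9700 + 0.8400i → escape time 2
(row=1, col=0): c = -0.7600 + 0.5675i → escape time 6
(row=1, col=1): c = -0.1833 + 0.5675i → escape time 6
(row=1, col=2): c = 0.3933 + 0.5675i → escape time 6
(row=1, col=3): c = 0.9700 + 0.5675i → escape time 2
(row=2, col=0): c = -0.7600 + 0.2950i → escape time 6
(row=2, col=1): c = -0.1833 + 0.2950i → escape time 6
(row=2, col=2): c = 0.3933 + 0.2950i → escape time 6
(row=2, col=3): c = 0.9700 + 0.2950i → escape time 2
(row=3, col=0): c = -0.7600 + 0.0225i → escape time 6
(row=3, col=1): c = -0.1833 + 0.0225i → escape time 6
(row=3, col=2): c = 0.3933 + 0.0225i → escape time 6
(row=3, col=3): c = 0.9700 + 0.0225i → escape time 3
(row=4, col=0): c = -0.7600 + -0.2500i → escape time 6
(row=4, col=1): c = -0.1833 + -0.2500i → escape time 6
(row=4, col=2): c = 0.3933 + -0.2500i → escape time 6
(row=4, col=3): c = 0.9700 + -0.2500i → escape time 3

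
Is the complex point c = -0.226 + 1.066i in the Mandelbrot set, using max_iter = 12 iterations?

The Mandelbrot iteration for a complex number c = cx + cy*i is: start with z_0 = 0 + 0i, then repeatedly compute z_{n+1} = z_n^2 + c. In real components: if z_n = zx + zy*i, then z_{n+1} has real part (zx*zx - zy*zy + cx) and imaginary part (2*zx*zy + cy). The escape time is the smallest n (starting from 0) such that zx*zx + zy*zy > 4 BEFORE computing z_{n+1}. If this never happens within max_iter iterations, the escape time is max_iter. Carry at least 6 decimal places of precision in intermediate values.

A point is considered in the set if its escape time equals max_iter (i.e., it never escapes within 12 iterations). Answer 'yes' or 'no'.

z_0 = 0 + 0i, c = -0.2260 + 1.0660i
Iter 1: z = -0.2260 + 1.0660i, |z|^2 = 1.1874
Iter 2: z = -1.3113 + 0.5842i, |z|^2 = 2.0607
Iter 3: z = 1.1522 + -0.4660i, |z|^2 = 1.5447
Iter 4: z = 0.8844 + -0.0079i, |z|^2 = 0.7822
Iter 5: z = 0.5561 + 1.0520i, |z|^2 = 1.4161
Iter 6: z = -1.0235 + 2.2361i, |z|^2 = 6.0478
Escaped at iteration 6

Answer: no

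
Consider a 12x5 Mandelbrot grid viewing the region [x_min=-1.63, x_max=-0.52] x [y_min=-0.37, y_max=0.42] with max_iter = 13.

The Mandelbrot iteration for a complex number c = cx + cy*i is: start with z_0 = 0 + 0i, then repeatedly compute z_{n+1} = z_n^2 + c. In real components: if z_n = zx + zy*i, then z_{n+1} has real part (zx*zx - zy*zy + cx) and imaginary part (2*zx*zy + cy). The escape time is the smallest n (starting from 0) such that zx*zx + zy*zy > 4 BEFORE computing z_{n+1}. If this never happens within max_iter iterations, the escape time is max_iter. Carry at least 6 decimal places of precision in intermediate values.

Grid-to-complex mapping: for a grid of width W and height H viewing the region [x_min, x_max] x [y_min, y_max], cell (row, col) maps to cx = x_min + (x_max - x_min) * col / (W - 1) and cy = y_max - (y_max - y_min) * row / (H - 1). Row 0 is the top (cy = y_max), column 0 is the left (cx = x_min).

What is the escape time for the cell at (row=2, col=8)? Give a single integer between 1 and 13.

z_0 = 0 + 0i, c = -0.8227 + 0.0250i
Iter 1: z = -0.8227 + 0.0250i, |z|^2 = 0.6775
Iter 2: z = -0.1465 + -0.0161i, |z|^2 = 0.0217
Iter 3: z = -0.8015 + 0.0297i, |z|^2 = 0.6433
Iter 4: z = -0.1812 + -0.0227i, |z|^2 = 0.0333
Iter 5: z = -0.7904 + 0.0332i, |z|^2 = 0.6259
Iter 6: z = -0.1991 + -0.0275i, |z|^2 = 0.0404
Iter 7: z = -0.7839 + 0.0359i, |z|^2 = 0.6157
Iter 8: z = -0.2096 + -0.0314i, |z|^2 = 0.0449
Iter 9: z = -0.7798 + 0.0381i, |z|^2 = 0.6095
Iter 10: z = -0.2161 + -0.0345i, |z|^2 = 0.0479
Iter 11: z = -0.7772 + 0.0399i, |z|^2 = 0.6056
Iter 12: z = -0.2203 + -0.0370i, |z|^2 = 0.0499

Answer: 13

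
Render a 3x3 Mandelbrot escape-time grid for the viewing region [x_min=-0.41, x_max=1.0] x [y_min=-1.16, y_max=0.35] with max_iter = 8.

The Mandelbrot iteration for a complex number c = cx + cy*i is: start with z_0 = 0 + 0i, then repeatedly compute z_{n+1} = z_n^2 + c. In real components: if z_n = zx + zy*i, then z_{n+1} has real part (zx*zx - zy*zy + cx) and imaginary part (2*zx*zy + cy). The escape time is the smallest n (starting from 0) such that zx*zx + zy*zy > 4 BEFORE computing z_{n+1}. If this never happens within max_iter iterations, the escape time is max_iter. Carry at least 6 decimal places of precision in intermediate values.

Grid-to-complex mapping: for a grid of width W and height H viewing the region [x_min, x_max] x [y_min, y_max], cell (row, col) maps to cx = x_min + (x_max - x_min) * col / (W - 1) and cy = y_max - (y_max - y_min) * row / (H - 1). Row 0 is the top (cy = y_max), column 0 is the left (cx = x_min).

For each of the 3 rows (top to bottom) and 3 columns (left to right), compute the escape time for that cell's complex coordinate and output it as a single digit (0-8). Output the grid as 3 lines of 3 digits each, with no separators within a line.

(row=0, col=0): c = -0.4100 + 0.3500i → escape time 8
(row=0, col=1): c = 0.2950 + 0.3500i → escape time 8
(row=0, col=2): c = 1.0000 + 0.3500i → escape time 2
(row=1, col=0): c = -0.4100 + -0.4050i → escape time 8
(row=1, col=1): c = 0.2950 + -0.4050i → escape time 8
(row=1, col=2): c = 1.0000 + -0.4050i → escape time 2
(row=2, col=0): c = -0.4100 + -1.1600i → escape time 3
(row=2, col=1): c = 0.2950 + -1.1600i → escape time 2
(row=2, col=2): c = 1.0000 + -1.1600i → escape time 2

Answer: 882
882
322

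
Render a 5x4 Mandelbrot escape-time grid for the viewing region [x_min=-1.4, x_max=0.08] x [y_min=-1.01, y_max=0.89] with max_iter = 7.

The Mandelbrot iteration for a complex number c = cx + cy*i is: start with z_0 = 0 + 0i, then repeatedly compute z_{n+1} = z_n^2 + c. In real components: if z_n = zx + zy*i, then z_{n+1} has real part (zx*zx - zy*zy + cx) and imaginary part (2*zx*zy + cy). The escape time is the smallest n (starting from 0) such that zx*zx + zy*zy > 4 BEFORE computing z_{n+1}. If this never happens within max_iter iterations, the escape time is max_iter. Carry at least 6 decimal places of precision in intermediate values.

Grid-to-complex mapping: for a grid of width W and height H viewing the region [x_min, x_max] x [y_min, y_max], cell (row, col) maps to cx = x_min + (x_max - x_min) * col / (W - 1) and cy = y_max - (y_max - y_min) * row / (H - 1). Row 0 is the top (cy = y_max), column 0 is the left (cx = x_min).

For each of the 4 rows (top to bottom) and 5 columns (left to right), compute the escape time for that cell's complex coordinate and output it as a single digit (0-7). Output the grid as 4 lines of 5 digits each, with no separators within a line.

(row=0, col=0): c = -1.4000 + 0.8900i → escape time 3
(row=0, col=1): c = -1.0300 + 0.8900i → escape time 3
(row=0, col=2): c = -0.6600 + 0.8900i → escape time 4
(row=0, col=3): c = -0.2900 + 0.8900i → escape time 7
(row=0, col=4): c = 0.0800 + 0.8900i → escape time 5
(row=1, col=0): c = -1.4000 + 0.2567i → escape time 5
(row=1, col=1): c = -1.0300 + 0.2567i → escape time 7
(row=1, col=2): c = -0.6600 + 0.2567i → escape time 7
(row=1, col=3): c = -0.2900 + 0.2567i → escape time 7
(row=1, col=4): c = 0.0800 + 0.2567i → escape time 7
(row=2, col=0): c = -1.4000 + -0.3767i → escape time 5
(row=2, col=1): c = -1.0300 + -0.3767i → escape time 7
(row=2, col=2): c = -0.6600 + -0.3767i → escape time 7
(row=2, col=3): c = -0.2900 + -0.3767i → escape time 7
(row=2, col=4): c = 0.0800 + -0.3767i → escape time 7
(row=3, col=0): c = -1.4000 + -1.0100i → escape time 3
(row=3, col=1): c = -1.0300 + -1.0100i → escape time 3
(row=3, col=2): c = -0.6600 + -1.0100i → escape time 4
(row=3, col=3): c = -0.2900 + -1.0100i → escape time 5
(row=3, col=4): c = 0.0800 + -1.0100i → escape time 4

Answer: 33475
57777
57777
33454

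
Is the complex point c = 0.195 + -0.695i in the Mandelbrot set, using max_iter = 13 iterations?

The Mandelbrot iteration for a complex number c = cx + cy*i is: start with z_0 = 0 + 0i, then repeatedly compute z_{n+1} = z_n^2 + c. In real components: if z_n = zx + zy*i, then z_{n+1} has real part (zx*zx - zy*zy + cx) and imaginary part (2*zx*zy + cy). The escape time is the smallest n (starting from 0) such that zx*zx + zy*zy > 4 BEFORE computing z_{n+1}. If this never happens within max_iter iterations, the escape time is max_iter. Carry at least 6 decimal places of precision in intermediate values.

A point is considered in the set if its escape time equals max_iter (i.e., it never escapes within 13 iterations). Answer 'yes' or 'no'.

z_0 = 0 + 0i, c = 0.1950 + -0.6950i
Iter 1: z = 0.1950 + -0.6950i, |z|^2 = 0.5210
Iter 2: z = -0.2500 + -0.9660i, |z|^2 = 0.9958
Iter 3: z = -0.6758 + -0.2120i, |z|^2 = 0.5016
Iter 4: z = 0.6067 + -0.4085i, |z|^2 = 0.5350
Iter 5: z = 0.3962 + -1.1907i, |z|^2 = 1.5747
Iter 6: z = -1.0658 + -1.6385i, |z|^2 = 3.8207
Iter 7: z = -1.3539 + 2.7976i, |z|^2 = 9.6598
Escaped at iteration 7

Answer: no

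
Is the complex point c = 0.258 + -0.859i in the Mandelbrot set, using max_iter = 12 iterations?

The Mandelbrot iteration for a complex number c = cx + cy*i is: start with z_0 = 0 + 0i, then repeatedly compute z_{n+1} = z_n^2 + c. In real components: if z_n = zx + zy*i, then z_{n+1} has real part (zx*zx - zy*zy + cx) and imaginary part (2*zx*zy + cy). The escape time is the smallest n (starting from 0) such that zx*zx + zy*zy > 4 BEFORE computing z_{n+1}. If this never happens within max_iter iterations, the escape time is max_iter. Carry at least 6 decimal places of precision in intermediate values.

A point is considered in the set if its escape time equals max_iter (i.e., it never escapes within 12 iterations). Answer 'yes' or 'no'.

z_0 = 0 + 0i, c = 0.2580 + -0.8590i
Iter 1: z = 0.2580 + -0.8590i, |z|^2 = 0.8044
Iter 2: z = -0.4133 + -1.3022i, |z|^2 = 1.8667
Iter 3: z = -1.2670 + 0.2175i, |z|^2 = 1.6526
Iter 4: z = 1.8160 + -1.4101i, |z|^2 = 5.2863
Escaped at iteration 4

Answer: no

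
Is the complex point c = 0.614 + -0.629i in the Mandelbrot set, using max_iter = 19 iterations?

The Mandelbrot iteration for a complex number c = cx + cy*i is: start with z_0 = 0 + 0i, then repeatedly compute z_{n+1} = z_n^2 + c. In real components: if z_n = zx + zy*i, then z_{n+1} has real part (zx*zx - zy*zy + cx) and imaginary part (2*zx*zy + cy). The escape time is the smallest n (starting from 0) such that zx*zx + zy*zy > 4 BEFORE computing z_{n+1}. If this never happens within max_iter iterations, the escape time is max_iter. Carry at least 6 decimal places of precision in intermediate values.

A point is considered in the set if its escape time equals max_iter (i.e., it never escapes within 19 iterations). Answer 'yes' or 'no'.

z_0 = 0 + 0i, c = 0.6140 + -0.6290i
Iter 1: z = 0.6140 + -0.6290i, |z|^2 = 0.7726
Iter 2: z = 0.5954 + -1.4014i, |z|^2 = 2.3184
Iter 3: z = -0.9955 + -2.2977i, |z|^2 = 6.2703
Escaped at iteration 3

Answer: no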